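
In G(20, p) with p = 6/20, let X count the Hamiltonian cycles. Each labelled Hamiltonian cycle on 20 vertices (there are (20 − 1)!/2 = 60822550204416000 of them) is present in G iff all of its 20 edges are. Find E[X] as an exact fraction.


K_20 has (20 − 1)!/2 = 60822550204416000 labelled Hamiltonian cycles.
For each such Hamiltonian cycle H, let X_H = 1 if all 20 edges of H are present in G. Then P[X_H = 1] = p^{20} = (3/10)^{20} = 3486784401/100000000000000000000.
Summing the indicators: E[X] = Σ_H E[X_H] = 60822550204416000 · p^{20} = 60822550204416000 · 3486784401/100000000000000000000 = 51776152168407487821/24414062500000.
Numerically: E[X] ≈ 2.1208e+06.

E[X] = 60822550204416000 · (3/10)^{20} = 51776152168407487821/24414062500000 ≈ 2.1208e+06.


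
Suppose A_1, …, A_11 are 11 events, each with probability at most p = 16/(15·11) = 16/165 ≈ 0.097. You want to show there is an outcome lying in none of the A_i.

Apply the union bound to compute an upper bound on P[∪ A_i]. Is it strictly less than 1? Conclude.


Union bound: P[∪_{i=1}^{11} A_i] ≤ Σ_i P[A_i] ≤ 11·p = 11·(16/165) = 16/15.
Numerically: 16/15 ≈ 1.067.
Is 16/15 < 1? NO.
Since the bound 16/15 is ≥ 1, the union bound is uninformative here; it does NOT by itself certify existence.

11·p = 16/15 ≈ 1.067; existence NOT certified by the union bound.


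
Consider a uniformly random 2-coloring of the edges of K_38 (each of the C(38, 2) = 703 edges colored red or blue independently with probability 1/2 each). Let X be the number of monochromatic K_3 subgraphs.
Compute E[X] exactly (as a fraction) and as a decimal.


Let X = Σ_S X_S over the C(38, 3) = 8436 subsets S of size 3, where X_S = 1 if the K_3 on S is monochromatic.
For a fixed S, the K_3 on S has C(3, 2) = 3 edges. P[all 3 edges red] = (1/2)^3, and likewise for blue, so P[monochromatic] = 2·(1/2)^3 = 2^{1 − 3} = 1/4.
By linearity of expectation: E[X] = C(38, 3) · 2^{1 − 3} = 8436 · 1/4 = 2109.
Numerically: E[X] ≈ 2109.00000.

E[X] = C(38,3)·2^(1−C(3,2)) = 2109 ≈ 2109.00000.


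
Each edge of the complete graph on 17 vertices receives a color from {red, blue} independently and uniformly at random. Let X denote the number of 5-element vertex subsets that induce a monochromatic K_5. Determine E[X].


Let X = Σ_S X_S over the C(17, 5) = 6188 subsets S of size 5, where X_S = 1 if the K_5 on S is monochromatic.
For a fixed S, the K_5 on S has C(5, 2) = 10 edges. P[all 10 edges red] = (1/2)^10, and likewise for blue, so P[monochromatic] = 2·(1/2)^10 = 2^{1 − 10} = 1/512.
Summing: E[X] = C(17, 5) · 2^{1 − 10} = 6188 · 1/512 = 1547/128.
Numerically: E[X] ≈ 12.086.

E[X] = C(17,5)·2^(1−C(5,2)) = 1547/128 ≈ 12.086.


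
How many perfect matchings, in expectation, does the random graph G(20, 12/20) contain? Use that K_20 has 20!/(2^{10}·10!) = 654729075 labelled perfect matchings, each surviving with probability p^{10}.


K_20 has 20!/(2^{10}·10!) = 654729075 labelled perfect matchings.
For each such perfect matching H, let X_H = 1 if all 10 edges of H are present in G. Then P[X_H = 1] = p^{10} = (3/5)^{10} = 59049/9765625.
By linearity: E[X] = Σ_H E[X_H] = 654729075 · p^{10} = 654729075 · 59049/9765625 = 1546443885987/390625.
Numerically: E[X] ≈ 3.9589e+06.

E[X] = 654729075 · (3/5)^{10} = 1546443885987/390625 ≈ 3.9589e+06.


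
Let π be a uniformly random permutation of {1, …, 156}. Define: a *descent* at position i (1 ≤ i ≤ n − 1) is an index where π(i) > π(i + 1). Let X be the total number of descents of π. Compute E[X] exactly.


Write X = Σ X_I over i = 1, …, 155, with X_I the indicator of one descent.
There are 155 indicators.
For each fixed i, the pair (π(i), π(i+1)) is a uniformly random ordered pair of distinct values from {1, …, 156}; by symmetry P[π(i) > π(i+1)] = 1/2.
By linearity: E[X] = 155 · (1/2) = (156 − 1) · (1/2) = 155/2 ≈ 77.500000.

E[X] = 155/2 = 77.500000.


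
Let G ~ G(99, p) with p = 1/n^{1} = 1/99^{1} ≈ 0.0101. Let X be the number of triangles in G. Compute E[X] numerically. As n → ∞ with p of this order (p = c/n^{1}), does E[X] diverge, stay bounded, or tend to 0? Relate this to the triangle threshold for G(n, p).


Number of potential triangles: C(99, 3) = 156849.
Each occurs with probability p³ ≈ (0.0101)³ ≈ 1.030610e-06.
By linearity: E[X] = C(99, 3)·p³ ≈ 156849 · 1.030610e-06 ≈ 0.1617.
Here α = 1, so p = 1/n is exactly at the triangle threshold p ~ 1/n. Asymptotically E[X] → c³/6 = 1³/6 = 1/6 ≈ 0.1667, a bounded constant. In this regime the triangle count is asymptotically Poisson(c³/6).

E[X] ≈ 0.1617; in regime p = Θ(1/n^{1}) E[X] stays bounded (at the triangle threshold p ~ 1/n).


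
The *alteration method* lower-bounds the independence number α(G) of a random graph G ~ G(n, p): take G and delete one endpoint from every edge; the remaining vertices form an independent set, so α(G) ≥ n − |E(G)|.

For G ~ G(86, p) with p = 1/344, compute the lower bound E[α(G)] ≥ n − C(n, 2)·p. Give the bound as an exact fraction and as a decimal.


E[|E(G)|] = C(86, 2)·p = 3655 · (1/344) = 85/8.
E[α(G)] ≥ n − E[|E(G)|] = 86 − 85/8 = 603/8.
Numerically: ≈ 75.375000.
(This is only a lower bound; the true E[α(G)] may be larger.)

E[α(G)] ≥ 603/8 ≈ 75.375000.


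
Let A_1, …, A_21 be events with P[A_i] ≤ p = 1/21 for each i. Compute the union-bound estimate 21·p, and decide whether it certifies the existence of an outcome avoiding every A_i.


Union bound: P[∪_{i=1}^{21} A_i] ≤ Σ_i P[A_i] ≤ 21·p = 21·(1/21) = 1.
Numerically: 1 ≈ 1.00000.
Is 1 < 1? NO.
Since the bound 1 is ≥ 1, the union bound is uninformative here; it does NOT by itself certify existence.

21·p = 1 ≈ 1.00000; existence NOT certified by the union bound.


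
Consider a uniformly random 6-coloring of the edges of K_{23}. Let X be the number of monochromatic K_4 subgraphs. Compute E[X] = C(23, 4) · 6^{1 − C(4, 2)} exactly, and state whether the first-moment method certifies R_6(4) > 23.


E[X] = C(23, 4) · 6^{1 − 6} = 8855 · 6^{−5} = 8855/7776.
As a reduced fraction: E[X] = 8855/7776 ≈ 1.13876.
Is E[X] < 1? NO.
Since E[X] ≥ 1, the first-moment bound is inconclusive at n = 23; it does NOT by itself certify R_6(4) > 23.

E[X] = 8855/7776 ≈ 1.13876; E[X] ≥ 1; first-moment method inconclusive here.


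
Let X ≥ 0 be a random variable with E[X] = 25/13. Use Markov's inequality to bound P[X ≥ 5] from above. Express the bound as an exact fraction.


μ = E[X] = 25/13, a = 5.
Markov: P[X ≥ 5] ≤ μ/a = (25/13)/5 = 5/13.
Numerically: ≈ 0.3846.
(Since a = 5 > μ = 1.9231, the bound 5/13 is < 1 and informative.)

P[X ≥ 5] ≤ 5/13 ≈ 0.3846.


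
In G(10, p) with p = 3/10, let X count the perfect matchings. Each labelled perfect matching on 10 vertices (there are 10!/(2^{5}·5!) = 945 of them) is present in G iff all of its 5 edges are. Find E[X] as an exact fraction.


K_10 has 10!/(2^{5}·5!) = 945 labelled perfect matchings.
For each such perfect matching H, let X_H = 1 if all 5 edges of H are present in G. Then P[X_H = 1] = p^{5} = (3/10)^{5} = 243/100000.
Summing the indicators: E[X] = Σ_H E[X_H] = 945 · p^{5} = 945 · 243/100000 = 45927/20000.
Numerically: E[X] ≈ 2.29635.

E[X] = 945 · (3/10)^{5} = 45927/20000 ≈ 2.29635.


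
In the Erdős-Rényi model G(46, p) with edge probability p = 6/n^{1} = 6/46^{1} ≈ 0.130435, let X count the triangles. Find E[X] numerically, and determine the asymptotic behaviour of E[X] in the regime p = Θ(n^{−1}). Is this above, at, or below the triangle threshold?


Number of potential triangles: C(46, 3) = 15180.
Each occurs with probability p³ ≈ (0.130435)³ ≈ 2.21911728e-03.
By linearity: E[X] = C(46, 3)·p³ ≈ 15180 · 2.21911728e-03 ≈ 33.686200.
Here α = 1, so p = 6/n is exactly at the triangle threshold p ~ 1/n. Asymptotically E[X] → c³/6 = 6³/6 = 36 ≈ 36.000000, a bounded constant. In this regime the triangle count is asymptotically Poisson(c³/6).

E[X] ≈ 33.686200; in regime p = Θ(1/n^{1}) E[X] stays bounded (at the triangle threshold p ~ 1/n).


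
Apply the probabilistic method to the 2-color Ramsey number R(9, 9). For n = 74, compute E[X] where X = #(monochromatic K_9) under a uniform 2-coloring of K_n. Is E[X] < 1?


E[X] = C(74, 9) · 2^{1 − 36} = 110524147514 · 2^{−35} = 110524147514/34359738368.
As a reduced fraction: E[X] = 55262073757/17179869184 ≈ 3.217.
Is E[X] < 1? NO.
Since E[X] ≥ 1, the first-moment bound is inconclusive at n = 74; it does NOT by itself certify R(9, 9) > 74.

E[X] = 55262073757/17179869184 ≈ 3.217; E[X] ≥ 1; first-moment method inconclusive here.


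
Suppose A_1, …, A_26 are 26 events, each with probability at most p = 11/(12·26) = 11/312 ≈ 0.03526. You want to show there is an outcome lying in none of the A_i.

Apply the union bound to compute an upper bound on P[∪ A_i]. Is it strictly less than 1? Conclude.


Union bound: P[∪_{i=1}^{26} A_i] ≤ Σ_i P[A_i] ≤ 26·p = 26·(11/312) = 11/12.
Numerically: 11/12 ≈ 0.91667.
Is 11/12 < 1? YES.
Since P[∪ A_i] ≤ 11/12 < 1, the complement has P[∩ A_i^c] ≥ 1 − 11/12 = 1/12 > 0, so some outcome avoids every A_i.

26·p = 11/12 ≈ 0.91667; existence CERTIFIED by the union bound.


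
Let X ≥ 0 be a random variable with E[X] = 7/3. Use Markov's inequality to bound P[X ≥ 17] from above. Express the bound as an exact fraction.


μ = E[X] = 7/3, a = 17.
Markov: P[X ≥ 17] ≤ μ/a = (7/3)/17 = 7/51.
Numerically: ≈ 0.137.
(Since a = 17 > μ = 2.333, the bound 7/51 is < 1 and informative.)

P[X ≥ 17] ≤ 7/51 ≈ 0.137.


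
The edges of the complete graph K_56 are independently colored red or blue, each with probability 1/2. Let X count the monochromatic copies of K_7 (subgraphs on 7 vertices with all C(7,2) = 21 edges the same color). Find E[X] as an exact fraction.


Let X = Σ_S X_S over the C(56, 7) = 231917400 subsets S of size 7, where X_S = 1 if the K_7 on S is monochromatic.
For a fixed S, the K_7 on S has C(7, 2) = 21 edges. P[all 21 edges red] = (1/2)^21, and likewise for blue, so P[monochromatic] = 2·(1/2)^21 = 2^{1 − 21} = 1/1048576.
Summing: E[X] = C(56, 7) · 2^{1 − 21} = 231917400 · 1/1048576 = 28989675/131072.
Numerically: E[X] ≈ 221.174.

E[X] = C(56,7)·2^(1−C(7,2)) = 28989675/131072 ≈ 221.174.


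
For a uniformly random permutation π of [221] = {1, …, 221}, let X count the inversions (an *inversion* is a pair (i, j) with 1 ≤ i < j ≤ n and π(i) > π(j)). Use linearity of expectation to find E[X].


Write X = Σ X_I over the C(221, 2) = 24310 pairs i < j, with X_I the indicator of one inversion.
There are 24310 indicators.
For each fixed pair i < j, the values π(i) and π(j) are two distinct elements of {1, …, 221} in uniformly random order; by symmetry P[π(i) > π(j)] = 1/2.
By linearity: E[X] = 24310 · (1/2) = C(221, 2) · (1/2) = 24310/2 = 12155 ≈ 12155.0000.

E[X] = 12155 = 12155.0000.


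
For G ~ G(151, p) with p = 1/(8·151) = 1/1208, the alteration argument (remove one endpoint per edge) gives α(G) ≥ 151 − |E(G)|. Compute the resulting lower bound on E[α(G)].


E[|E(G)|] = C(151, 2)·p = 11325 · (1/1208) = 75/8.
E[α(G)] ≥ n − E[|E(G)|] = 151 − 75/8 = 1133/8.
Numerically: ≈ 141.6250.
(This is only a lower bound; the true E[α(G)] may be larger.)

E[α(G)] ≥ 1133/8 ≈ 141.6250.


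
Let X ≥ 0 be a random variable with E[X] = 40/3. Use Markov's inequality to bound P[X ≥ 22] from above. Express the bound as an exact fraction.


μ = E[X] = 40/3, a = 22.
Markov: P[X ≥ 22] ≤ μ/a = (40/3)/22 = 20/33.
Numerically: ≈ 0.6061.
(Since a = 22 > μ = 13.3333, the bound 20/33 is < 1 and informative.)

P[X ≥ 22] ≤ 20/33 ≈ 0.6061.


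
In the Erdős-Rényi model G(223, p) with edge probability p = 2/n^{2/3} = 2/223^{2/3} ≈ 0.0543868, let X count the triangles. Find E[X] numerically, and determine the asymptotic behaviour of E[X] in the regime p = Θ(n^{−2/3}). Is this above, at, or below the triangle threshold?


Number of potential triangles: C(223, 3) = 1823471.
Each occurs with probability p³ ≈ (0.0543868)³ ≈ 1.60871926e-04.
By linearity: E[X] = C(223, 3)·p³ ≈ 1823471 · 1.60871926e-04 ≈ 293.345291.
Since α = 2/3 < 1, p = c/n^{2/3} ≫ 1/n is above the triangle threshold p ~ 1/n. Asymptotically E[X] ~ (c³/6)·n^{3(1−α)} = (2³/6)·n^{1} → ∞; triangles are abundant w.h.p.

E[X] ≈ 293.345291; in regime p = Θ(1/n^{2/3}) E[X] diverges (above the triangle threshold p ~ 1/n).


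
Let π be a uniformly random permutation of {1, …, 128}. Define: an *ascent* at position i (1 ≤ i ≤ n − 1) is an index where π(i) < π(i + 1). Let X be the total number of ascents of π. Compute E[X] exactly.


Write X = Σ X_I over i = 1, …, 127, with X_I the indicator of one ascent.
There are 127 indicators.
For each fixed i, the pair (π(i), π(i+1)) is a uniformly random ordered pair of distinct values from {1, …, 128}; by symmetry P[π(i) < π(i+1)] = 1/2.
By linearity: E[X] = 127 · (1/2) = (128 − 1) · (1/2) = 127/2 ≈ 63.500.

E[X] = 127/2 = 63.500.


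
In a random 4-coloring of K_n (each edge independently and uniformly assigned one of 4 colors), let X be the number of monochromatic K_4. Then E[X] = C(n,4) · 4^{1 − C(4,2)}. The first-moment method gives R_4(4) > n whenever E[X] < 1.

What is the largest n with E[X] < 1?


We need C(n, 4) · 4^{1 − 6} < 1, i.e. C(n, 4) < 4^{6 − 1} = 1024.
Check values of n near the boundary:
  n = 9: C(9, 4) = 126; 126 < 1024? YES
  n = 10: C(10, 4) = 210; 210 < 1024? YES
  n = 11: C(11, 4) = 330; 330 < 1024? YES
  n = 12: C(12, 4) = 495; 495 < 1024? YES
  n = 13: C(13, 4) = 715; 715 < 1024? YES
  n = 14: C(14, 4) = 1001; 1001 < 1024? YES
  n = 15: C(15, 4) = 1365; 1365 < 1024? NO
  n = 16: C(16, 4) = 1820; 1820 < 1024? NO
  n = 17: C(17, 4) = 2380; 2380 < 1024? NO
The largest n with C(n, 4) < 1024 is n = 14 (where E[X] = 1001/1024 ≈ 0.978). Hence R_4(4) > 14, i.e. R_4(4) ≥ 15.

Largest n = 14; hence R_4(4) > 14.


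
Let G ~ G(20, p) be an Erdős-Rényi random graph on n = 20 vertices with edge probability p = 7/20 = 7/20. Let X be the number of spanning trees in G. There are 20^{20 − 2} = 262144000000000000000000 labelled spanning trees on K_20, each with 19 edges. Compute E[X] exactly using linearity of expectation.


K_20 has 20^{20 − 2} = 262144000000000000000000 labelled spanning trees.
For each such spanning tree H, let X_H = 1 if all 19 edges of H are present in G. Then P[X_H = 1] = p^{19} = (7/20)^{19} = 11398895185373143/5242880000000000000000000.
By linearity: E[X] = Σ_H E[X_H] = 262144000000000000000000 · p^{19} = 262144000000000000000000 · 11398895185373143/5242880000000000000000000 = 11398895185373143/20.
Numerically: E[X] ≈ 5.69945e+14.

E[X] = 262144000000000000000000 · (7/20)^{19} = 11398895185373143/20 ≈ 5.69945e+14.


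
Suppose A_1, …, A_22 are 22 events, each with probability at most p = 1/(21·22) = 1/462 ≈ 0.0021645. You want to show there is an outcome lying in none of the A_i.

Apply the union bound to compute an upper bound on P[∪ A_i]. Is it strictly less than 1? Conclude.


Union bound: P[∪_{i=1}^{22} A_i] ≤ Σ_i P[A_i] ≤ 22·p = 22·(1/462) = 1/21.
Numerically: 1/21 ≈ 0.0476190.
Is 1/21 < 1? YES.
Since P[∪ A_i] ≤ 1/21 < 1, the complement has P[∩ A_i^c] ≥ 1 − 1/21 = 20/21 > 0, so some outcome avoids every A_i.

22·p = 1/21 ≈ 0.0476190; existence CERTIFIED by the union bound.


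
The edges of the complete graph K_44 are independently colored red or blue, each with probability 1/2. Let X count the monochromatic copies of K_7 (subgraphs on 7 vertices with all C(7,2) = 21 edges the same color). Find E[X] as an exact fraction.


Let X = Σ_S X_S over the C(44, 7) = 38320568 subsets S of size 7, where X_S = 1 if the K_7 on S is monochromatic.
For a fixed S, the K_7 on S has C(7, 2) = 21 edges. P[all 21 edges red] = (1/2)^21, and likewise for blue, so P[monochromatic] = 2·(1/2)^21 = 2^{1 − 21} = 1/1048576.
By linearity of expectation: E[X] = C(44, 7) · 2^{1 − 21} = 38320568 · 1/1048576 = 4790071/131072.
Numerically: E[X] ≈ 36.5453.

E[X] = C(44,7)·2^(1−C(7,2)) = 4790071/131072 ≈ 36.5453.


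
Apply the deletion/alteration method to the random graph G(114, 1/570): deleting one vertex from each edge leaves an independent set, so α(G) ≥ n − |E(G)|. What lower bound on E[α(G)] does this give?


E[|E(G)|] = C(114, 2)·p = 6441 · (1/570) = 113/10.
E[α(G)] ≥ n − E[|E(G)|] = 114 − 113/10 = 1027/10.
Numerically: ≈ 102.7000.
(This is only a lower bound; the true E[α(G)] may be larger.)

E[α(G)] ≥ 1027/10 ≈ 102.7000.


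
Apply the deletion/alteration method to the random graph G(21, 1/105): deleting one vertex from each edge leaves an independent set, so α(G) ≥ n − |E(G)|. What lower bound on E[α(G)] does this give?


E[|E(G)|] = C(21, 2)·p = 210 · (1/105) = 2.
E[α(G)] ≥ n − E[|E(G)|] = 21 − 2 = 19.
Numerically: ≈ 19.000000.
(This is only a lower bound; the true E[α(G)] may be larger.)

E[α(G)] ≥ 19 ≈ 19.000000.


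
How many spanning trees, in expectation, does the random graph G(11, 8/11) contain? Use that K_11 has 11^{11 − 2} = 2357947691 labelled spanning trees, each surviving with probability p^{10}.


K_11 has 11^{11 − 2} = 2357947691 labelled spanning trees.
For each such spanning tree H, let X_H = 1 if all 10 edges of H are present in G. Then P[X_H = 1] = p^{10} = (8/11)^{10} = 1073741824/25937424601.
Summing the indicators: E[X] = Σ_H E[X_H] = 2357947691 · p^{10} = 2357947691 · 1073741824/25937424601 = 1073741824/11.
Numerically: E[X] ≈ 9.7613e+07.

E[X] = 2357947691 · (8/11)^{10} = 1073741824/11 ≈ 9.7613e+07.


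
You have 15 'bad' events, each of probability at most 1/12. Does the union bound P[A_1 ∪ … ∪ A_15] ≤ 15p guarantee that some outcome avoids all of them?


Union bound: P[∪_{i=1}^{15} A_i] ≤ Σ_i P[A_i] ≤ 15·p = 15·(1/12) = 5/4.
Numerically: 5/4 ≈ 1.2500000.
Is 5/4 < 1? NO.
Since the bound 5/4 is ≥ 1, the union bound is uninformative here; it does NOT by itself certify existence.

15·p = 5/4 ≈ 1.2500000; existence NOT certified by the union bound.


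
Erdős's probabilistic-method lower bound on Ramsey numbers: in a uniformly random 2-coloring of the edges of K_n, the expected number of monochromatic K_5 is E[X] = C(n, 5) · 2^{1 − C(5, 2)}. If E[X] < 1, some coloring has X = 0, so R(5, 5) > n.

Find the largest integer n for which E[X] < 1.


We need C(n, 5) · 2^{1 − 10} < 1, i.e. C(n, 5) < 2^{10 − 1} = 512.
Check values of n near the boundary:
  n = 7: C(7, 5) = 21; 21 < 512? YES
  n = 8: C(8, 5) = 56; 56 < 512? YES
  n = 9: C(9, 5) = 126; 126 < 512? YES
  n = 10: C(10, 5) = 252; 252 < 512? YES
  n = 11: C(11, 5) = 462; 462 < 512? YES
  n = 12: C(12, 5) = 792; 792 < 512? NO
  n = 13: C(13, 5) = 1287; 1287 < 512? NO
The largest n with C(n, 5) < 512 is n = 11 (where E[X] = 231/256 ≈ 0.9023). Hence R(5, 5) > 11, i.e. R(5, 5) ≥ 12.

Largest n = 11; hence R(5, 5) > 11.


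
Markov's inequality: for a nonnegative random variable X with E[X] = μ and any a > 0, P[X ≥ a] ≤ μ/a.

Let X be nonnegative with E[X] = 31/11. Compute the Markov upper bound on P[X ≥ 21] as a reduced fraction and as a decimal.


μ = E[X] = 31/11, a = 21.
Markov: P[X ≥ 21] ≤ μ/a = (31/11)/21 = 31/231.
Numerically: ≈ 0.1342.
(Since a = 21 > μ = 2.8182, the bound 31/231 is < 1 and informative.)

P[X ≥ 21] ≤ 31/231 ≈ 0.1342.


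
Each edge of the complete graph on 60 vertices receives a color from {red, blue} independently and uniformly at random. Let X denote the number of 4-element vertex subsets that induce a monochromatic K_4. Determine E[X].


Let X = Σ_S X_S over the C(60, 4) = 487635 subsets S of size 4, where X_S = 1 if the K_4 on S is monochromatic.
For a fixed S, the K_4 on S has C(4, 2) = 6 edges. P[all 6 edges red] = (1/2)^6, and likewise for blue, so P[monochromatic] = 2·(1/2)^6 = 2^{1 − 6} = 1/32.
By linearity of expectation: E[X] = C(60, 4) · 2^{1 − 6} = 487635 · 1/32 = 487635/32.
Numerically: E[X] ≈ 15238.59375.

E[X] = C(60,4)·2^(1−C(4,2)) = 487635/32 ≈ 15238.59375.


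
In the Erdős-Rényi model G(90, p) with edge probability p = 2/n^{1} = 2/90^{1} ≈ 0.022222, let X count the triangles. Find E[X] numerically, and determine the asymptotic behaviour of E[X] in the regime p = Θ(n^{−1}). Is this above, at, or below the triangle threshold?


Number of potential triangles: C(90, 3) = 117480.
Each occurs with probability p³ ≈ (0.022222)³ ≈ 1.0973937e-05.
By linearity: E[X] = C(90, 3)·p³ ≈ 117480 · 1.0973937e-05 ≈ 1.28922.
Here α = 1, so p = 2/n is exactly at the triangle threshold p ~ 1/n. Asymptotically E[X] → c³/6 = 2³/6 = 4/3 ≈ 1.33333, a bounded constant. In this regime the triangle count is asymptotically Poisson(c³/6).

E[X] ≈ 1.28922; in regime p = Θ(1/n^{1}) E[X] stays bounded (at the triangle threshold p ~ 1/n).


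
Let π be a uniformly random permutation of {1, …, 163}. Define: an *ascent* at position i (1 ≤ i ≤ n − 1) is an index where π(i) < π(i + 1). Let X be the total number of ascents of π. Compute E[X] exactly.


Write X = Σ X_I over i = 1, …, 162, with X_I the indicator of one ascent.
There are 162 indicators.
For each fixed i, the pair (π(i), π(i+1)) is a uniformly random ordered pair of distinct values from {1, …, 163}; by symmetry P[π(i) < π(i+1)] = 1/2.
By linearity: E[X] = 162 · (1/2) = (163 − 1) · (1/2) = 81 ≈ 81.0000.

E[X] = 81 = 81.0000.


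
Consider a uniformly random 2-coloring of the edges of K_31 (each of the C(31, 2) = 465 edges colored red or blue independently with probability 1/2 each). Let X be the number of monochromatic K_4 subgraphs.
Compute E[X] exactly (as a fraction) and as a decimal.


Let X = Σ_S X_S over the C(31, 4) = 31465 subsets S of size 4, where X_S = 1 if the K_4 on S is monochromatic.
For a fixed S, the K_4 on S has C(4, 2) = 6 edges. P[all 6 edges red] = (1/2)^6, and likewise for blue, so P[monochromatic] = 2·(1/2)^6 = 2^{1 − 6} = 1/32.
By linearity: E[X] = C(31, 4) · 2^{1 − 6} = 31465 · 1/32 = 31465/32.
Numerically: E[X] ≈ 983.2812.

E[X] = C(31,4)·2^(1−C(4,2)) = 31465/32 ≈ 983.2812.


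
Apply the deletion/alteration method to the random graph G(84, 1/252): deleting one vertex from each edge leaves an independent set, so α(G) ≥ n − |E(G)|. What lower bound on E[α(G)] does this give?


E[|E(G)|] = C(84, 2)·p = 3486 · (1/252) = 83/6.
E[α(G)] ≥ n − E[|E(G)|] = 84 − 83/6 = 421/6.
Numerically: ≈ 70.166667.
(This is only a lower bound; the true E[α(G)] may be larger.)

E[α(G)] ≥ 421/6 ≈ 70.166667.


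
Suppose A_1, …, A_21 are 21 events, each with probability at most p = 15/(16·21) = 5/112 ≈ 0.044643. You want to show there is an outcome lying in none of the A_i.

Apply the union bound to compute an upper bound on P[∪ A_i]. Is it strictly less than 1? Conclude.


Union bound: P[∪_{i=1}^{21} A_i] ≤ Σ_i P[A_i] ≤ 21·p = 21·(5/112) = 15/16.
Numerically: 15/16 ≈ 0.937500.
Is 15/16 < 1? YES.
Since P[∪ A_i] ≤ 15/16 < 1, the complement has P[∩ A_i^c] ≥ 1 − 15/16 = 1/16 > 0, so some outcome avoids every A_i.

21·p = 15/16 ≈ 0.937500; existence CERTIFIED by the union bound.


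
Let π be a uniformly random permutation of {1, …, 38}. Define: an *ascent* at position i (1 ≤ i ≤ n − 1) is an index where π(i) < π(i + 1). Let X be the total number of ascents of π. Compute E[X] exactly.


Write X = Σ X_I over i = 1, …, 37, with X_I the indicator of one ascent.
There are 37 indicators.
For each fixed i, the pair (π(i), π(i+1)) is a uniformly random ordered pair of distinct values from {1, …, 38}; by symmetry P[π(i) < π(i+1)] = 1/2.
By linearity: E[X] = 37 · (1/2) = (38 − 1) · (1/2) = 37/2 ≈ 18.500.

E[X] = 37/2 = 18.500.


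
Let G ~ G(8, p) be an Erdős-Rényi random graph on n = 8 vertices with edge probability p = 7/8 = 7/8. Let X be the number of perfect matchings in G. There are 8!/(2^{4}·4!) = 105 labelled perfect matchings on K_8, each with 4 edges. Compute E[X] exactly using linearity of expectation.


K_8 has 8!/(2^{4}·4!) = 105 labelled perfect matchings.
For each such perfect matching H, let X_H = 1 if all 4 edges of H are present in G. Then P[X_H = 1] = p^{4} = (7/8)^{4} = 2401/4096.
By linearity: E[X] = Σ_H E[X_H] = 105 · p^{4} = 105 · 2401/4096 = 252105/4096.
Numerically: E[X] ≈ 61.5.

E[X] = 105 · (7/8)^{4} = 252105/4096 ≈ 61.5.


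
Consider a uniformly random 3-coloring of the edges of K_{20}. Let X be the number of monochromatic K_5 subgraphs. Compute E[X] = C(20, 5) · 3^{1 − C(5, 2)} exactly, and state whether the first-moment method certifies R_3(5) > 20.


E[X] = C(20, 5) · 3^{1 − 10} = 15504 · 3^{−9} = 15504/19683.
As a reduced fraction: E[X] = 5168/6561 ≈ 0.78768.
Is E[X] < 1? YES.
Since E[X] < 1, there exists a 3-coloring of K_{20} with no monochromatic K_5; hence R_3(5) > 20.

E[X] = 5168/6561 ≈ 0.78768; E[X] < 1, so R_3(5) > 20.


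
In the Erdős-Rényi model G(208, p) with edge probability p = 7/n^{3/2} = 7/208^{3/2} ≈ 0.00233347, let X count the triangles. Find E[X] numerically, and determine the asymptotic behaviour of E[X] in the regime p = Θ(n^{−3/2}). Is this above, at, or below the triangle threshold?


Number of potential triangles: C(208, 3) = 1478256.
Each occurs with probability p³ ≈ (0.00233347)³ ≈ 1.27060077e-08.
By linearity: E[X] = C(208, 3)·p³ ≈ 1478256 · 1.27060077e-08 ≈ 0.018783.
Since α = 3/2 > 1, p = c/n^{3/2} = o(1/n) is below the triangle threshold p ~ 1/n. Asymptotically E[X] ~ (c³/6)·n^{3(1−α)} = (7³/6)·n^{-1.5} → 0, so by Markov's inequality G has no triangles w.h.p.

E[X] ≈ 0.018783; in regime p = Θ(1/n^{3/2}) E[X] tends to 0 (below the triangle threshold p ~ 1/n).


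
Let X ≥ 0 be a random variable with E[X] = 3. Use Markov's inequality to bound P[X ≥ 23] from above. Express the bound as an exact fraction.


μ = E[X] = 3, a = 23.
Markov: P[X ≥ 23] ≤ μ/a = (3)/23 = 3/23.
Numerically: ≈ 0.130.
(Since a = 23 > μ = 3.000, the bound 3/23 is < 1 and informative.)

P[X ≥ 23] ≤ 3/23 ≈ 0.130.


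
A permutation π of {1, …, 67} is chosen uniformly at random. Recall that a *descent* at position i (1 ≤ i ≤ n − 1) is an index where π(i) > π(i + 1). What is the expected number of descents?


Write X = Σ X_I over i = 1, …, 66, with X_I the indicator of one descent.
There are 66 indicators.
For each fixed i, the pair (π(i), π(i+1)) is a uniformly random ordered pair of distinct values from {1, …, 67}; by symmetry P[π(i) > π(i+1)] = 1/2.
By linearity: E[X] = 66 · (1/2) = (67 − 1) · (1/2) = 33 ≈ 33.00000.

E[X] = 33 = 33.00000.


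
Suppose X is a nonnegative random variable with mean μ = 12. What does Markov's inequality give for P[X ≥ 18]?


μ = E[X] = 12, a = 18.
Markov: P[X ≥ 18] ≤ μ/a = (12)/18 = 2/3.
Numerically: ≈ 0.667.
(Since a = 18 > μ = 12.000, the bound 2/3 is < 1 and informative.)

P[X ≥ 18] ≤ 2/3 ≈ 0.667.


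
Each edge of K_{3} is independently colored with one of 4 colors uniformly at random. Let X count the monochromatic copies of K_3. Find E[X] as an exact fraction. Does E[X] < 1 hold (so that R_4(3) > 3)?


E[X] = C(3, 3) · 4^{1 − 3} = 1 · 4^{−2} = 1/16.
As a reduced fraction: E[X] = 1/16 ≈ 0.0625.
Is E[X] < 1? YES.
Since E[X] < 1, there exists a 4-coloring of K_{3} with no monochromatic K_3; hence R_4(3) > 3.

E[X] = 1/16 ≈ 0.0625; E[X] < 1, so R_4(3) > 3.


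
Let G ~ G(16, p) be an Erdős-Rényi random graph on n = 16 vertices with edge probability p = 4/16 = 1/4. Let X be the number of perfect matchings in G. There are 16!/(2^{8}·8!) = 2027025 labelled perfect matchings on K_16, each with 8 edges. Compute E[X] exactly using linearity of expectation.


K_16 has 16!/(2^{8}·8!) = 2027025 labelled perfect matchings.
For each such perfect matching H, let X_H = 1 if all 8 edges of H are present in G. Then P[X_H = 1] = p^{8} = (1/4)^{8} = 1/65536.
By linearity: E[X] = Σ_H E[X_H] = 2027025 · p^{8} = 2027025 · 1/65536 = 2027025/65536.
Numerically: E[X] ≈ 30.93.

E[X] = 2027025 · (1/4)^{8} = 2027025/65536 ≈ 30.93.


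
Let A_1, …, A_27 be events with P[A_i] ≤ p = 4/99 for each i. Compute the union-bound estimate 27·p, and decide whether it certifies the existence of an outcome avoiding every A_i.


Union bound: P[∪_{i=1}^{27} A_i] ≤ Σ_i P[A_i] ≤ 27·p = 27·(4/99) = 12/11.
Numerically: 12/11 ≈ 1.0909.
Is 12/11 < 1? NO.
Since the bound 12/11 is ≥ 1, the union bound is uninformative here; it does NOT by itself certify existence.

27·p = 12/11 ≈ 1.0909; existence NOT certified by the union bound.


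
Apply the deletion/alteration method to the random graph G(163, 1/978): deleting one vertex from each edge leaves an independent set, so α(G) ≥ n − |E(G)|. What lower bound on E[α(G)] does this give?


E[|E(G)|] = C(163, 2)·p = 13203 · (1/978) = 27/2.
E[α(G)] ≥ n − E[|E(G)|] = 163 − 27/2 = 299/2.
Numerically: ≈ 149.500000.
(This is only a lower bound; the true E[α(G)] may be larger.)

E[α(G)] ≥ 299/2 ≈ 149.500000.


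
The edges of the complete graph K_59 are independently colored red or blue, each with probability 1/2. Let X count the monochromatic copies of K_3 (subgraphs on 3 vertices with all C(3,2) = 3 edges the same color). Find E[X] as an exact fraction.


Let X = Σ_S X_S over the C(59, 3) = 32509 subsets S of size 3, where X_S = 1 if the K_3 on S is monochromatic.
For a fixed S, the K_3 on S has C(3, 2) = 3 edges. P[all 3 edges red] = (1/2)^3, and likewise for blue, so P[monochromatic] = 2·(1/2)^3 = 2^{1 − 3} = 1/4.
Summing: E[X] = C(59, 3) · 2^{1 − 3} = 32509 · 1/4 = 32509/4.
Numerically: E[X] ≈ 8127.2500.

E[X] = C(59,3)·2^(1−C(3,2)) = 32509/4 ≈ 8127.2500.


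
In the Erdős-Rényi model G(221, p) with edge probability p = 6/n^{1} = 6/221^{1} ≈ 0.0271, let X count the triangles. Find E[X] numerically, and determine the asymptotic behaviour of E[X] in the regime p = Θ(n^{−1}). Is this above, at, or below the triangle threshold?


Number of potential triangles: C(221, 3) = 1774630.
Each occurs with probability p³ ≈ (0.0271)³ ≈ 2.00114e-05.
By linearity: E[X] = C(221, 3)·p³ ≈ 1774630 · 2.00114e-05 ≈ 35.513.
Here α = 1, so p = 6/n is exactly at the triangle threshold p ~ 1/n. Asymptotically E[X] → c³/6 = 6³/6 = 36 ≈ 36.000, a bounded constant. In this regime the triangle count is asymptotically Poisson(c³/6).

E[X] ≈ 35.513; in regime p = Θ(1/n^{1}) E[X] stays bounded (at the triangle threshold p ~ 1/n).


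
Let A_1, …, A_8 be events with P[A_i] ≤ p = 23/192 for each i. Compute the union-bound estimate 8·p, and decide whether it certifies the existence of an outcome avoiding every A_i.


Union bound: P[∪_{i=1}^{8} A_i] ≤ Σ_i P[A_i] ≤ 8·p = 8·(23/192) = 23/24.
Numerically: 23/24 ≈ 0.95833.
Is 23/24 < 1? YES.
Since P[∪ A_i] ≤ 23/24 < 1, the complement has P[∩ A_i^c] ≥ 1 − 23/24 = 1/24 > 0, so some outcome avoids every A_i.

8·p = 23/24 ≈ 0.95833; existence CERTIFIED by the union bound.


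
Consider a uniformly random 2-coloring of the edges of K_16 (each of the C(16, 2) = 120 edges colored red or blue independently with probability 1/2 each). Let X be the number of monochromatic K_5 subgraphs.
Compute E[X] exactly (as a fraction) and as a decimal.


Let X = Σ_S X_S over the C(16, 5) = 4368 subsets S of size 5, where X_S = 1 if the K_5 on S is monochromatic.
For a fixed S, the K_5 on S has C(5, 2) = 10 edges. P[all 10 edges red] = (1/2)^10, and likewise for blue, so P[monochromatic] = 2·(1/2)^10 = 2^{1 − 10} = 1/512.
By linearity of expectation: E[X] = C(16, 5) · 2^{1 − 10} = 4368 · 1/512 = 273/32.
Numerically: E[X] ≈ 8.531.

E[X] = C(16,5)·2^(1−C(5,2)) = 273/32 ≈ 8.531.


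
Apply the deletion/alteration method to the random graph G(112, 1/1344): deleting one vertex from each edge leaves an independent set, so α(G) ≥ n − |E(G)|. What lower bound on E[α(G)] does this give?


E[|E(G)|] = C(112, 2)·p = 6216 · (1/1344) = 37/8.
E[α(G)] ≥ n − E[|E(G)|] = 112 − 37/8 = 859/8.
Numerically: ≈ 107.37500.
(This is only a lower bound; the true E[α(G)] may be larger.)

E[α(G)] ≥ 859/8 ≈ 107.37500.


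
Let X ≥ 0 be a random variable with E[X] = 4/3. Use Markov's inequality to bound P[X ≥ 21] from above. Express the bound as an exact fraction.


μ = E[X] = 4/3, a = 21.
Markov: P[X ≥ 21] ≤ μ/a = (4/3)/21 = 4/63.
Numerically: ≈ 0.063.
(Since a = 21 > μ = 1.333, the bound 4/63 is < 1 and informative.)

P[X ≥ 21] ≤ 4/63 ≈ 0.063.


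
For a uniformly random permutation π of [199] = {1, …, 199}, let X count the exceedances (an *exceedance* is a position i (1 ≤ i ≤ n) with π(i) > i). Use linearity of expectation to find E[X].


Write X = Σ_{i=1}^{199} X_i, where X_i = 1_{π(i) > i}.
For each fixed i, π(i) is uniform over {1, …, 199} (marginal of a uniform permutation), so P[π(i) > i] = (n − i)/n. Summing: Σ_{i=1}^{199} (n − i)/n = (0 + 1 + … + 198)/199 = 199(199 − 1)/(2·199) = (199 − 1)/2.
Hence E[X] = Σ_{i=1}^{199} (199 − i)/199 = 99 ≈ 99.00000.

E[X] = 99 = 99.00000.


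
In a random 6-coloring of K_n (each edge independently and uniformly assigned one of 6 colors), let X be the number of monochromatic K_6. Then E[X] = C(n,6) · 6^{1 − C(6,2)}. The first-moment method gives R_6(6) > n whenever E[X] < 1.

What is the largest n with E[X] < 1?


We need C(n, 6) · 6^{1 − 15} < 1, i.e. C(n, 6) < 6^{15 − 1} = 78364164096.
Check values of n near the boundary:
  n = 197: C(197, 6) = 75176946208; 75176946208 < 78364164096? YES
  n = 198: C(198, 6) = 77526225777; 77526225777 < 78364164096? YES
  n = 199: C(199, 6) = 79936367511; 79936367511 < 78364164096? NO
  n = 200: C(200, 6) = 82408626300; 82408626300 < 78364164096? NO
The largest n with C(n, 6) < 78364164096 is n = 198 (where E[X] = 25842075259/26121388032 ≈ 0.9893071). Hence R_6(6) > 198, i.e. R_6(6) ≥ 199.

Largest n = 198; hence R_6(6) > 198.


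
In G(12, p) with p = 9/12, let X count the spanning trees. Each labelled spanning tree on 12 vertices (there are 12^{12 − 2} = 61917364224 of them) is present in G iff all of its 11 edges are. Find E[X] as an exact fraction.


K_12 has 12^{12 − 2} = 61917364224 labelled spanning trees.
For each such spanning tree H, let X_H = 1 if all 11 edges of H are present in G. Then P[X_H = 1] = p^{11} = (3/4)^{11} = 177147/4194304.
By linearity of expectation: E[X] = Σ_H E[X_H] = 61917364224 · p^{11} = 61917364224 · 177147/4194304 = 10460353203/4.
Numerically: E[X] ≈ 2.615e+09.

E[X] = 61917364224 · (3/4)^{11} = 10460353203/4 ≈ 2.615e+09.


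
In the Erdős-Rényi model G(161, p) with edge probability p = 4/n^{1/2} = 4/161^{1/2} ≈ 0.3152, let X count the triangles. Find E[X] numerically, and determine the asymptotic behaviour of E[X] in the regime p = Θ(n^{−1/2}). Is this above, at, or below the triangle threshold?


Number of potential triangles: C(161, 3) = 682640.
Each occurs with probability p³ ≈ (0.3152)³ ≈ 3.132861e-02.
By linearity: E[X] = C(161, 3)·p³ ≈ 682640 · 3.132861e-02 ≈ 21386.1640.
Since α = 1/2 < 1, p = c/n^{1/2} ≫ 1/n is above the triangle threshold p ~ 1/n. Asymptotically E[X] ~ (c³/6)·n^{3(1−α)} = (4³/6)·n^{1.5} → ∞; triangles are abundant w.h.p.

E[X] ≈ 21386.1640; in regime p = Θ(1/n^{1/2}) E[X] diverges (above the triangle threshold p ~ 1/n).


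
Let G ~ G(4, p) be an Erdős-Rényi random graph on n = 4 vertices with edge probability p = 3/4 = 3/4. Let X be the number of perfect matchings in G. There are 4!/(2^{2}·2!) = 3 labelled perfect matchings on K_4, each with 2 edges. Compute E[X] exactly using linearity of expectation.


K_4 has 4!/(2^{2}·2!) = 3 labelled perfect matchings.
For each such perfect matching H, let X_H = 1 if all 2 edges of H are present in G. Then P[X_H = 1] = p^{2} = (3/4)^{2} = 9/16.
Summing the indicators: E[X] = Σ_H E[X_H] = 3 · p^{2} = 3 · 9/16 = 27/16.
Numerically: E[X] ≈ 1.6875.

E[X] = 3 · (3/4)^{2} = 27/16 ≈ 1.6875.


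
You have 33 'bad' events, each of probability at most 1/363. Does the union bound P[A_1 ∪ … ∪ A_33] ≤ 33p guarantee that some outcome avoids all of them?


Union bound: P[∪_{i=1}^{33} A_i] ≤ Σ_i P[A_i] ≤ 33·p = 33·(1/363) = 1/11.
Numerically: 1/11 ≈ 0.0909091.
Is 1/11 < 1? YES.
Since P[∪ A_i] ≤ 1/11 < 1, the complement has P[∩ A_i^c] ≥ 1 − 1/11 = 10/11 > 0, so some outcome avoids every A_i.

33·p = 1/11 ≈ 0.0909091; existence CERTIFIED by the union bound.


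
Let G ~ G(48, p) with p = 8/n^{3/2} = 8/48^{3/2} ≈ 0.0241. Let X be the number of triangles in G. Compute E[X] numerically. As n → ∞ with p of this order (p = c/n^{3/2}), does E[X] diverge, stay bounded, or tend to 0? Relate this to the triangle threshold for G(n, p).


Number of potential triangles: C(48, 3) = 17296.
Each occurs with probability p³ ≈ (0.0241)³ ≈ 1.39214e-05.
By linearity: E[X] = C(48, 3)·p³ ≈ 17296 · 1.39214e-05 ≈ 0.241.
Since α = 3/2 > 1, p = c/n^{3/2} = o(1/n) is below the triangle threshold p ~ 1/n. Asymptotically E[X] ~ (c³/6)·n^{3(1−α)} = (8³/6)·n^{-1.5} → 0, so by Markov's inequality G has no triangles w.h.p.

E[X] ≈ 0.241; in regime p = Θ(1/n^{3/2}) E[X] tends to 0 (below the triangle threshold p ~ 1/n).


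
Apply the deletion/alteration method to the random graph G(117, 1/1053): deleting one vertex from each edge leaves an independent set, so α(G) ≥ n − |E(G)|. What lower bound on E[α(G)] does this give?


E[|E(G)|] = C(117, 2)·p = 6786 · (1/1053) = 58/9.
E[α(G)] ≥ n − E[|E(G)|] = 117 − 58/9 = 995/9.
Numerically: ≈ 110.556.
(This is only a lower bound; the true E[α(G)] may be larger.)

E[α(G)] ≥ 995/9 ≈ 110.556.


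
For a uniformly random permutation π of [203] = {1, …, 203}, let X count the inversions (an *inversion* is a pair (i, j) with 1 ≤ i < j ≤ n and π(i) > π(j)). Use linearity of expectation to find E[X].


Write X = Σ X_I over the C(203, 2) = 20503 pairs i < j, with X_I the indicator of one inversion.
There are 20503 indicators.
For each fixed pair i < j, the values π(i) and π(j) are two distinct elements of {1, …, 203} in uniformly random order; by symmetry P[π(i) > π(j)] = 1/2.
By linearity: E[X] = 20503 · (1/2) = C(203, 2) · (1/2) = 20503/2 = 20503/2 ≈ 10251.500.

E[X] = 20503/2 = 10251.500.


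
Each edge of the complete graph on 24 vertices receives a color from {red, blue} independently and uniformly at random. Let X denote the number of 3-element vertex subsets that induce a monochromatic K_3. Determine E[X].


Let X = Σ_S X_S over the C(24, 3) = 2024 subsets S of size 3, where X_S = 1 if the K_3 on S is monochromatic.
For a fixed S, the K_3 on S has C(3, 2) = 3 edges. P[all 3 edges red] = (1/2)^3, and likewise for blue, so P[monochromatic] = 2·(1/2)^3 = 2^{1 − 3} = 1/4.
By linearity: E[X] = C(24, 3) · 2^{1 − 3} = 2024 · 1/4 = 506.
Numerically: E[X] ≈ 506.0000.

E[X] = C(24,3)·2^(1−C(3,2)) = 506 ≈ 506.0000.


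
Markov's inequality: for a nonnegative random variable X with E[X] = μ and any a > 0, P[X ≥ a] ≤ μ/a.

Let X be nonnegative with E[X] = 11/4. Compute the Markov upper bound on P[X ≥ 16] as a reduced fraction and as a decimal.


μ = E[X] = 11/4, a = 16.
Markov: P[X ≥ 16] ≤ μ/a = (11/4)/16 = 11/64.
Numerically: ≈ 0.172.
(Since a = 16 > μ = 2.750, the bound 11/64 is < 1 and informative.)

P[X ≥ 16] ≤ 11/64 ≈ 0.172.


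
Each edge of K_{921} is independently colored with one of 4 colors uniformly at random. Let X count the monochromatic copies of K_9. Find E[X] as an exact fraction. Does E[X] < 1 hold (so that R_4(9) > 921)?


E[X] = C(921, 9) · 4^{1 − 36} = 1263413444025789313455 · 4^{−35} = 1263413444025789313455/1180591620717411303424.
As a reduced fraction: E[X] = 1263413444025789313455/1180591620717411303424 ≈ 1.0702.
Is E[X] < 1? NO.
Since E[X] ≥ 1, the first-moment bound is inconclusive at n = 921; it does NOT by itself certify R_4(9) > 921.

E[X] = 1263413444025789313455/1180591620717411303424 ≈ 1.0702; E[X] ≥ 1; first-moment method inconclusive here.
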